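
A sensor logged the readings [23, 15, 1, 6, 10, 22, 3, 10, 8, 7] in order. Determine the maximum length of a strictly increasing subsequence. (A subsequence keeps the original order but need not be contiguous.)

Track the smallest tail for each achievable length (strict):
23 → extends → [23]
15 → replaces 23 → [15]
1 → replaces 15 → [1]
6 → extends → [1, 6]
10 → extends → [1, 6, 10]
22 → extends → [1, 6, 10, 22]
3 → replaces 6 → [1, 3, 10, 22]
10 → already a tail → [1, 3, 10, 22]
8 → replaces 10 → [1, 3, 8, 22]
7 → replaces 8 → [1, 3, 7, 22]
Four tails, so the longest strictly increasing subsequence has length 4 (e.g. 1, 6, 10, 22).

4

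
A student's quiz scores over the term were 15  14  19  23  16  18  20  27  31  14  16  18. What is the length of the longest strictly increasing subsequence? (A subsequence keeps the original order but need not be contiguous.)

6

Let dp[i] be the length of the longest such subsequence ending at index i:
i:      1  2  3  4  5  6  7  8  9 10 11 12
a[i]:  15 14 19 23 16 18 20 27 31 14 16 18
dp:     1  1  2  3  2  3  4  5  6  1  2  3
Maximum dp value is 6.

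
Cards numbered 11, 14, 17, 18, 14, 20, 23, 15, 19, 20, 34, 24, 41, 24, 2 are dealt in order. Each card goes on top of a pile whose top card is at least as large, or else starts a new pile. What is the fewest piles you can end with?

8

Place each on the leftmost legal pile:
11 → new pile 1 (tops now [11])
14 → new pile 2 (tops now [11, 14])
17 → new pile 3 (tops now [11, 14, 17])
18 → new pile 4 (tops now [11, 14, 17, 18])
14 → pile 2 (tops now [11, 14, 17, 18])
20 → new pile 5 (tops now [11, 14, 17, 18, 20])
23 → new pile 6 (tops now [11, 14, 17, 18, 20, 23])
15 → pile 3 (tops now [11, 14, 15, 18, 20, 23])
19 → pile 5 (tops now [11, 14, 15, 18, 19, 23])
20 → pile 6 (tops now [11, 14, 15, 18, 19, 20])
34 → new pile 7 (tops now [11, 14, 15, 18, 19, 20, 34])
24 → pile 7 (tops now [11, 14, 15, 18, 19, 20, 24])
41 → new pile 8 (tops now [11, 14, 15, 18, 19, 20, 24, 41])
24 → pile 7 (tops now [11, 14, 15, 18, 19, 20, 24, 41])
2 → pile 1 (tops now [2, 14, 15, 18, 19, 20, 24, 41])
Eight piles.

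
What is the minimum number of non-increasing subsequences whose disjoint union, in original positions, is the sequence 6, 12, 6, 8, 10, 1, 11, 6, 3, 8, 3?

4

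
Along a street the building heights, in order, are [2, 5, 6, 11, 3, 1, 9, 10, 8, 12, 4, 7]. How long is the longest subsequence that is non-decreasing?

6

Track the smallest tail for each achievable length (allowing ties):
2 → extends → [2]
5 → extends → [2, 5]
6 → extends → [2, 5, 6]
11 → extends → [2, 5, 6, 11]
3 → replaces 5 → [2, 3, 6, 11]
1 → replaces 2 → [1, 3, 6, 11]
9 → replaces 11 → [1, 3, 6, 9]
10 → extends → [1, 3, 6, 9, 10]
8 → replaces 9 → [1, 3, 6, 8, 10]
12 → extends → [1, 3, 6, 8, 10, 12]
4 → replaces 6 → [1, 3, 4, 8, 10, 12]
7 → replaces 8 → [1, 3, 4, 7, 10, 12]
Six tails, so the longest non-decreasing subsequence has length 6 (e.g. 2, 5, 6, 9, 10, 12).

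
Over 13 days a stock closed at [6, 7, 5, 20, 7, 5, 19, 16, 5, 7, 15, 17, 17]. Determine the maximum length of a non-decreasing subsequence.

7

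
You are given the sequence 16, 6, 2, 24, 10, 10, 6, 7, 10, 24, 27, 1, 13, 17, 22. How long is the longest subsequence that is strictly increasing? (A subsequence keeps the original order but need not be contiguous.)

Let dp[i] be the length of the longest such subsequence ending at index i:
i:      1  2  3  4  5  6  7  8  9 10 11 12 13 14 15
a[i]:  16  6  2 24 10 10  6  7 10 24 27  1 13 17 22
dp:     1  1  1  2  2  2  2  3  4  5  6  1  5  6  7
Maximum dp value is 7.

7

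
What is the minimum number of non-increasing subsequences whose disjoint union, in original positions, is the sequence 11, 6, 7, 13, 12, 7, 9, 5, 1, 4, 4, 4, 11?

4

Place each on the leftmost legal pile:
11 → new pile 1 (tops now [11])
6 → pile 1 (tops now [6])
7 → new pile 2 (tops now [6, 7])
13 → new pile 3 (tops now [6, 7, 13])
12 → pile 3 (tops now [6, 7, 12])
7 → pile 2 (tops now [6, 7, 12])
9 → pile 3 (tops now [6, 7, 9])
5 → pile 1 (tops now [5, 7, 9])
1 → pile 1 (tops now [1, 7, 9])
4 → pile 2 (tops now [1, 4, 9])
4 → pile 2 (tops now [1, 4, 9])
4 → pile 2 (tops now [1, 4, 9])
11 → new pile 4 (tops now [1, 4, 9, 11])
Four piles.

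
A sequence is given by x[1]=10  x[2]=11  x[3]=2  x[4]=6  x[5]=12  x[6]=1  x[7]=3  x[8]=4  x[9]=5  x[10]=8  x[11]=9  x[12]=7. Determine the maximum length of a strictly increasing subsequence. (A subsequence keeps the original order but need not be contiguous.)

6

Let dp[i] be the length of the longest such subsequence ending at index i:
i:      1  2  3  4  5  6  7  8  9 10 11 12
x[i]:  10 11  2  6 12  1  3  4  5  8  9  7
dp:     1  2  1  2  3  1  2  3  4  5  6  5
Maximum dp value is 6.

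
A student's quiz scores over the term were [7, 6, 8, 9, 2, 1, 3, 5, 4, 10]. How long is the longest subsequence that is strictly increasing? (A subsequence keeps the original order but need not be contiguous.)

Track the smallest tail for each achievable length (strict):
7 → extends → [7]
6 → replaces 7 → [6]
8 → extends → [6, 8]
9 → extends → [6, 8, 9]
2 → replaces 6 → [2, 8, 9]
1 → replaces 2 → [1, 8, 9]
3 → replaces 8 → [1, 3, 9]
5 → replaces 9 → [1, 3, 5]
4 → replaces 5 → [1, 3, 4]
10 → extends → [1, 3, 4, 10]
Four tails, so the longest strictly increasing subsequence has length 4 (e.g. 7, 8, 9, 10).

4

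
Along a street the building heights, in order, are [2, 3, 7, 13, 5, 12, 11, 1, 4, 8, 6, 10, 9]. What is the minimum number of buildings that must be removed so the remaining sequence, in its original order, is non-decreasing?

8

Fewest deletions = n − (longest non-decreasing subsequence).
Patience tails:
2 → extends → [2]
3 → extends → [2, 3]
7 → extends → [2, 3, 7]
13 → extends → [2, 3, 7, 13]
5 → replaces 7 → [2, 3, 5, 13]
12 → replaces 13 → [2, 3, 5, 12]
11 → replaces 12 → [2, 3, 5, 11]
1 → replaces 2 → [1, 3, 5, 11]
4 → replaces 5 → [1, 3, 4, 11]
8 → replaces 11 → [1, 3, 4, 8]
6 → replaces 8 → [1, 3, 4, 6]
10 → extends → [1, 3, 4, 6, 10]
9 → replaces 10 → [1, 3, 4, 6, 9]
Longest non-decreasing subsequence has length 5, so deletions = 13 − 5 = 8.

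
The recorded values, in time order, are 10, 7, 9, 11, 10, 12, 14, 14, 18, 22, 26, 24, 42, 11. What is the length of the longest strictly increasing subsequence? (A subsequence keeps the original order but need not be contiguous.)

9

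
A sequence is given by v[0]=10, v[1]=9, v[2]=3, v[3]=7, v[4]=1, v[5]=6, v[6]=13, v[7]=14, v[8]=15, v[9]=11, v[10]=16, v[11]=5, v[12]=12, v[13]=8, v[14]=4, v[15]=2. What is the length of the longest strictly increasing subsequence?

6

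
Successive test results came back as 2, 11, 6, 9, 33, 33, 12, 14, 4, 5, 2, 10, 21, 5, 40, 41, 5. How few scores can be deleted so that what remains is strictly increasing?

Fewest deletions = n − (longest strictly increasing subsequence).
Patience tails:
2 → extends → [2]
11 → extends → [2, 11]
6 → replaces 11 → [2, 6]
9 → extends → [2, 6, 9]
33 → extends → [2, 6, 9, 33]
33 → already a tail → [2, 6, 9, 33]
12 → replaces 33 → [2, 6, 9, 12]
14 → extends → [2, 6, 9, 12, 14]
4 → replaces 6 → [2, 4, 9, 12, 14]
5 → replaces 9 → [2, 4, 5, 12, 14]
2 → already a tail → [2, 4, 5, 12, 14]
10 → replaces 12 → [2, 4, 5, 10, 14]
21 → extends → [2, 4, 5, 10, 14, 21]
5 → already a tail → [2, 4, 5, 10, 14, 21]
40 → extends → [2, 4, 5, 10, 14, 21, 40]
41 → extends → [2, 4, 5, 10, 14, 21, 40, 41]
5 → already a tail → [2, 4, 5, 10, 14, 21, 40, 41]
Longest strictly increasing subsequence has length 8, so deletions = 17 − 8 = 9.

9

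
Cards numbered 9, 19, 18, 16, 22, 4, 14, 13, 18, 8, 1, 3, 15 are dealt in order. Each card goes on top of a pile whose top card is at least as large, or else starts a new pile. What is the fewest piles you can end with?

Place each on the leftmost legal pile:
9 → new pile 1 (tops now [9])
19 → new pile 2 (tops now [9, 19])
18 → pile 2 (tops now [9, 18])
16 → pile 2 (tops now [9, 16])
22 → new pile 3 (tops now [9, 16, 22])
4 → pile 1 (tops now [4, 16, 22])
14 → pile 2 (tops now [4, 14, 22])
13 → pile 2 (tops now [4, 13, 22])
18 → pile 3 (tops now [4, 13, 18])
8 → pile 2 (tops now [4, 8, 18])
1 → pile 1 (tops now [1, 8, 18])
3 → pile 2 (tops now [1, 3, 18])
15 → pile 3 (tops now [1, 3, 15])
Three piles.

3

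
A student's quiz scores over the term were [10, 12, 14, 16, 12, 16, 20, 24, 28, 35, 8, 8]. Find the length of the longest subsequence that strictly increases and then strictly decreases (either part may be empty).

9

inc[i] = longest strictly increasing subsequence ending at i; dec[i] = longest strictly decreasing subsequence starting at i:
i:      1  2  3  4  5  6  7  8  9 10 11 12
a[i]:  10 12 14 16 12 16 20 24 28 35  8  8
inc:    1  2  3  4  2  4  5  6  7  8  1  1
dec:    2  2  3  3  2  2  2  2  2  2  1  1
Best peak at i=10 (value 35): inc=8, dec=2, length 8+2−1 = 9.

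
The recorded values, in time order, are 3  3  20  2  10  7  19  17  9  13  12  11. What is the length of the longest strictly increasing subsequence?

4

Let dp[i] be the length of the longest such subsequence ending at index i:
i:      1  2  3  4  5  6  7  8  9 10 11 12
a[i]:   3  3 20  2 10  7 19 17  9 13 12 11
dp:     1  1  2  1  2  2  3  3  3  4  4  4
Maximum dp value is 4.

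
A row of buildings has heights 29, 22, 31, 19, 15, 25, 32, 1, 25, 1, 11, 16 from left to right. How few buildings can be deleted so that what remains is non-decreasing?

8

Fewest deletions = n − (longest non-decreasing subsequence).
i:      1  2  3  4  5  6  7  8  9 10 11 12
a[i]:  29 22 31 19 15 25 32  1 25  1 11 16
dp:     1  1  2  1  1  2  3  1  3  2  3  4
max dp = 4, so deletions = 12 − 4 = 8.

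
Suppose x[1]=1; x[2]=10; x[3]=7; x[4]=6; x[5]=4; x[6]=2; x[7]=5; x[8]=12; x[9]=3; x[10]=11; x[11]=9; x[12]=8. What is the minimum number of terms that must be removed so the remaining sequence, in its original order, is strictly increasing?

Fewest deletions = n − (longest strictly increasing subsequence).
i:      1  2  3  4  5  6  7  8  9 10 11 12
x[i]:   1 10  7  6  4  2  5 12  3 11  9  8
dp:     1  2  2  2  2  2  3  4  3  4  4  4
max dp = 4, so deletions = 12 − 4 = 8.

8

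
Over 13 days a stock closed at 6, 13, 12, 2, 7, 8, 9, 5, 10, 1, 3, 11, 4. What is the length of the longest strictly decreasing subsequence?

5

Negate each value so 'decreasing' becomes 'increasing', then run patience tails on the negated sequence:
-6 → extends → [-6]
-13 → replaces -6 → [-13]
-12 → extends → [-13, -12]
-2 → extends → [-13, -12, -2]
-7 → replaces -2 → [-13, -12, -7]
-8 → replaces -7 → [-13, -12, -8]
-9 → replaces -8 → [-13, -12, -9]
-5 → extends → [-13, -12, -9, -5]
-10 → replaces -9 → [-13, -12, -10, -5]
-1 → extends → [-13, -12, -10, -5, -1]
-3 → replaces -1 → [-13, -12, -10, -5, -3]
-11 → replaces -10 → [-13, -12, -11, -5, -3]
-4 → replaces -3 → [-13, -12, -11, -5, -4]
Five tails, so the longest strictly decreasing subsequence of the original has length 5.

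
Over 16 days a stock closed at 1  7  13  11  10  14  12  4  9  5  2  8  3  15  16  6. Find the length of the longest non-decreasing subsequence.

6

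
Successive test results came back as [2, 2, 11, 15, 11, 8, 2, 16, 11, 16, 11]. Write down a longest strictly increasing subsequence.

2, 11, 15, 16

Patience tails give the LIS length; then backtrack through the dp parents:
2 → extends → [2]
2 → already a tail → [2]
11 → extends → [2, 11]
15 → extends → [2, 11, 15]
11 → already a tail → [2, 11, 15]
8 → replaces 11 → [2, 8, 15]
2 → already a tail → [2, 8, 15]
16 → extends → [2, 8, 15, 16]
11 → replaces 15 → [2, 8, 11, 16]
16 → already a tail → [2, 8, 11, 16]
11 → already a tail → [2, 8, 11, 16]
Length 4; one witness is 2, 11, 15, 16.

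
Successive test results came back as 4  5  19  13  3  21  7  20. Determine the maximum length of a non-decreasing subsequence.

4

Let dp[i] be the length of the longest such subsequence ending at index i:
i:      1  2  3  4  5  6  7  8
a[i]:   4  5 19 13  3 21  7 20
dp:     1  2  3  3  1  4  3  4
Maximum dp value is 4.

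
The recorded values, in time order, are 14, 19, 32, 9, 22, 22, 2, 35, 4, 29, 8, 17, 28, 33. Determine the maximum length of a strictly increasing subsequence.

Let dp[i] be the length of the longest such subsequence ending at index i:
i:      1  2  3  4  5  6  7  8  9 10 11 12 13 14
a[i]:  14 19 32  9 22 22  2 35  4 29  8 17 28 33
dp:     1  2  3  1  3  3  1  4  2  4  3  4  5  6
Maximum dp value is 6.

6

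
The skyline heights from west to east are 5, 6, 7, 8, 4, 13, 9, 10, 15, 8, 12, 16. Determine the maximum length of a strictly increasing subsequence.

Track the smallest tail for each achievable length (strict):
5 → extends → [5]
6 → extends → [5, 6]
7 → extends → [5, 6, 7]
8 → extends → [5, 6, 7, 8]
4 → replaces 5 → [4, 6, 7, 8]
13 → extends → [4, 6, 7, 8, 13]
9 → replaces 13 → [4, 6, 7, 8, 9]
10 → extends → [4, 6, 7, 8, 9, 10]
15 → extends → [4, 6, 7, 8, 9, 10, 15]
8 → already a tail → [4, 6, 7, 8, 9, 10, 15]
12 → replaces 15 → [4, 6, 7, 8, 9, 10, 12]
16 → extends → [4, 6, 7, 8, 9, 10, 12, 16]
Eight tails, so the longest strictly increasing subsequence has length 8 (e.g. 5, 6, 7, 8, 9, 10, 15, 16).

8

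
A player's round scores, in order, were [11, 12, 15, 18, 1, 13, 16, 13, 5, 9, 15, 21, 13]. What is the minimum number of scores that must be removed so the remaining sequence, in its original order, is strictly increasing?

Fewest deletions = n − (longest strictly increasing subsequence).
i:      1  2  3  4  5  6  7  8  9 10 11 12 13
a[i]:  11 12 15 18  1 13 16 13  5  9 15 21 13
dp:     1  2  3  4  1  3  4  3  2  3  4  5  4
max dp = 5, so deletions = 13 − 5 = 8.

8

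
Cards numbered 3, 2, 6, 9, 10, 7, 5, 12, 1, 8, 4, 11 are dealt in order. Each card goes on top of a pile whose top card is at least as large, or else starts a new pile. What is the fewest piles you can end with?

5

Place each on the leftmost legal pile:
3 → new pile 1 (tops now [3])
2 → pile 1 (tops now [2])
6 → new pile 2 (tops now [2, 6])
9 → new pile 3 (tops now [2, 6, 9])
10 → new pile 4 (tops now [2, 6, 9, 10])
7 → pile 3 (tops now [2, 6, 7, 10])
5 → pile 2 (tops now [2, 5, 7, 10])
12 → new pile 5 (tops now [2, 5, 7, 10, 12])
1 → pile 1 (tops now [1, 5, 7, 10, 12])
8 → pile 4 (tops now [1, 5, 7, 8, 12])
4 → pile 2 (tops now [1, 4, 7, 8, 12])
11 → pile 5 (tops now [1, 4, 7, 8, 11])
Five piles.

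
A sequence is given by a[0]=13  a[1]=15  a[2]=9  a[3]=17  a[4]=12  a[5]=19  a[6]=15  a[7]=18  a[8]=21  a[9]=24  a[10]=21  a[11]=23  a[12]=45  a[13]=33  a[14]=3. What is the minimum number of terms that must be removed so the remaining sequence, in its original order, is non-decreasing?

7

Fewest deletions = n − (longest non-decreasing subsequence).
Patience tails:
13 → extends → [13]
15 → extends → [13, 15]
9 → replaces 13 → [9, 15]
17 → extends → [9, 15, 17]
12 → replaces 15 → [9, 12, 17]
19 → extends → [9, 12, 17, 19]
15 → replaces 17 → [9, 12, 15, 19]
18 → replaces 19 → [9, 12, 15, 18]
21 → extends → [9, 12, 15, 18, 21]
24 → extends → [9, 12, 15, 18, 21, 24]
21 → replaces 24 → [9, 12, 15, 18, 21, 21]
23 → extends → [9, 12, 15, 18, 21, 21, 23]
45 → extends → [9, 12, 15, 18, 21, 21, 23, 45]
33 → replaces 45 → [9, 12, 15, 18, 21, 21, 23, 33]
3 → replaces 9 → [3, 12, 15, 18, 21, 21, 23, 33]
Longest non-decreasing subsequence has length 8, so deletions = 15 − 8 = 7.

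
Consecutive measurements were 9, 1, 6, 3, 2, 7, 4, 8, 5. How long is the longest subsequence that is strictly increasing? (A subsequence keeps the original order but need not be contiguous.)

4

Let dp[i] be the length of the longest such subsequence ending at index i:
i:     1 2 3 4 5 6 7 8 9
a[i]:  9 1 6 3 2 7 4 8 5
dp:    1 1 2 2 2 3 3 4 4
Maximum dp value is 4.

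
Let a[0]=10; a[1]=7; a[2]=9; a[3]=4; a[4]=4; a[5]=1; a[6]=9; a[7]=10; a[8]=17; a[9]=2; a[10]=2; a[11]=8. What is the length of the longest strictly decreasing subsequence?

Negate each value so 'decreasing' becomes 'increasing', then run patience tails on the negated sequence:
-10 → extends → [-10]
-7 → extends → [-10, -7]
-9 → replaces -7 → [-10, -9]
-4 → extends → [-10, -9, -4]
-4 → already a tail → [-10, -9, -4]
-1 → extends → [-10, -9, -4, -1]
-9 → already a tail → [-10, -9, -4, -1]
-10 → already a tail → [-10, -9, -4, -1]
-17 → replaces -10 → [-17, -9, -4, -1]
-2 → replaces -1 → [-17, -9, -4, -2]
-2 → already a tail → [-17, -9, -4, -2]
-8 → replaces -4 → [-17, -9, -8, -2]
Four tails, so the longest strictly decreasing subsequence of the original has length 4.

4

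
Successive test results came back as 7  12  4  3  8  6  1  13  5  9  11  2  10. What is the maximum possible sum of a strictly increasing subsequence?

Let S[i] be the best sum of a strictly increasing subsequence ending at i:
i:      1  2  3  4  5  6  7  8  9 10 11 12 13
a[i]:   7 12  4  3  8  6  1 13  5  9 11  2 10
S:      7 19  4  3 15 10  1 32  9 24 35  3 34
Maximum is 35 (e.g. 7 + 8 + 9 + 11).

35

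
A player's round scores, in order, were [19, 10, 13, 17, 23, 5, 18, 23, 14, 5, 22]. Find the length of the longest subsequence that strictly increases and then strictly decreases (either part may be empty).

inc[i] = longest strictly increasing subsequence ending at i; dec[i] = longest strictly decreasing subsequence starting at i:
i:      1  2  3  4  5  6  7  8  9 10 11
a[i]:  19 10 13 17 23  5 18 23 14  5 22
inc:    1  1  2  3  4  1  4  5  3  1  5
dec:    4  2  2  3  4  1  3  3  2  1  1
Best peak at i=5 (value 23): inc=4, dec=4, length 4+4−1 = 7.

7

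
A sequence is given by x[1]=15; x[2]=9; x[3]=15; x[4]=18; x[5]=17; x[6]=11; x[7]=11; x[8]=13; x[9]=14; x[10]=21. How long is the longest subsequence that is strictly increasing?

Let dp[i] be the length of the longest such subsequence ending at index i:
i:      1  2  3  4  5  6  7  8  9 10
x[i]:  15  9 15 18 17 11 11 13 14 21
dp:     1  1  2  3  3  2  2  3  4  5
Maximum dp value is 5.

5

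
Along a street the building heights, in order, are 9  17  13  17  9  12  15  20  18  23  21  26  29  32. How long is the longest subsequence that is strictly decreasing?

3

Negate each value so 'decreasing' becomes 'increasing', then run patience tails on the negated sequence:
-9 → extends → [-9]
-17 → replaces -9 → [-17]
-13 → extends → [-17, -13]
-17 → already a tail → [-17, -13]
-9 → extends → [-17, -13, -9]
-12 → replaces -9 → [-17, -13, -12]
-15 → replaces -13 → [-17, -15, -12]
-20 → replaces -17 → [-20, -15, -12]
-18 → replaces -15 → [-20, -18, -12]
-23 → replaces -20 → [-23, -18, -12]
-21 → replaces -18 → [-23, -21, -12]
-26 → replaces -23 → [-26, -21, -12]
-29 → replaces -26 → [-29, -21, -12]
-32 → replaces -29 → [-32, -21, -12]
Three tails, so the longest strictly decreasing subsequence of the original has length 3.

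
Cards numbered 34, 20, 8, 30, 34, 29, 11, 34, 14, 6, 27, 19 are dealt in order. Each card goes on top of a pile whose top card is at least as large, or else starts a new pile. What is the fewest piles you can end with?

4

The minimum number of non-increasing subsequences covering a sequence equals the length of its longest strictly increasing subsequence.
LIS length is 4 (e.g. 8, 11, 14, 27), so 4 piles are needed.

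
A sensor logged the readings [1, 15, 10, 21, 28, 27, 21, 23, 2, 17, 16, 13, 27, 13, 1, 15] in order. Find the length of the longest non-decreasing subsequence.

6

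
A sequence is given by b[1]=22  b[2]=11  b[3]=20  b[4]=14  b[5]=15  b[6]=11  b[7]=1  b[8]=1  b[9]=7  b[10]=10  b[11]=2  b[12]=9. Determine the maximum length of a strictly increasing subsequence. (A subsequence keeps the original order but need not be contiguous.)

3

Let dp[i] be the length of the longest such subsequence ending at index i:
i:      1  2  3  4  5  6  7  8  9 10 11 12
b[i]:  22 11 20 14 15 11  1  1  7 10  2  9
dp:     1  1  2  2  3  1  1  1  2  3  2  3
Maximum dp value is 3.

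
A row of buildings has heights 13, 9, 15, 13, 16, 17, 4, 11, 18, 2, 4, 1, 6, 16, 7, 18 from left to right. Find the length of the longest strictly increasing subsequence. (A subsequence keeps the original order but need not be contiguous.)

Let dp[i] be the length of the longest such subsequence ending at index i:
i:      1  2  3  4  5  6  7  8  9 10 11 12 13 14 15 16
a[i]:  13  9 15 13 16 17  4 11 18  2  4  1  6 16  7 18
dp:     1  1  2  2  3  4  1  2  5  1  2  1  3  4  4  5
Maximum dp value is 5.

5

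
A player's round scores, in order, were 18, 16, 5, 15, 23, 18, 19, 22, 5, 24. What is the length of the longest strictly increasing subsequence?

Let dp[i] be the length of the longest such subsequence ending at index i:
i:      1  2  3  4  5  6  7  8  9 10
a[i]:  18 16  5 15 23 18 19 22  5 24
dp:     1  1  1  2  3  3  4  5  1  6
Maximum dp value is 6.

6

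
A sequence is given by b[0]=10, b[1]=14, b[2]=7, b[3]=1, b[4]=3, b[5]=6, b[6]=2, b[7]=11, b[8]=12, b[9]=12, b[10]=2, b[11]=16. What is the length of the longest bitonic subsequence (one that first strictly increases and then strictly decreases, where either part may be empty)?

inc[i] = longest strictly increasing subsequence ending at i; dec[i] = longest strictly decreasing subsequence starting at i:
i:      0  1  2  3  4  5  6  7  8  9 10 11
b[i]:  10 14  7  1  3  6  2 11 12 12  2 16
inc:    1  2  1  1  2  3  2  4  5  5  2  6
dec:    4  4  3  1  2  2  1  2  2  2  1  1
Best peak at i=8 (value 12): inc=5, dec=2, length 5+2−1 = 6.

6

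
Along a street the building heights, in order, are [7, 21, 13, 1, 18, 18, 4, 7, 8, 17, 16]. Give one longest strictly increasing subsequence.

1, 4, 7, 8, 17

Patience tails give the LIS length; then backtrack through the dp parents:
7 → extends → [7]
21 → extends → [7, 21]
13 → replaces 21 → [7, 13]
1 → replaces 7 → [1, 13]
18 → extends → [1, 13, 18]
18 → already a tail → [1, 13, 18]
4 → replaces 13 → [1, 4, 18]
7 → replaces 18 → [1, 4, 7]
8 → extends → [1, 4, 7, 8]
17 → extends → [1, 4, 7, 8, 17]
16 → replaces 17 → [1, 4, 7, 8, 16]
Length 5; one witness is 1, 4, 7, 8, 17.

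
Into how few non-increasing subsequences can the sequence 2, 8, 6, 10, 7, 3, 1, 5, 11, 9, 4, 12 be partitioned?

The minimum number of non-increasing subsequences covering a sequence equals the length of its longest strictly increasing subsequence.
LIS length is 5 (e.g. 2, 8, 10, 11, 12), so 5 piles are needed.

5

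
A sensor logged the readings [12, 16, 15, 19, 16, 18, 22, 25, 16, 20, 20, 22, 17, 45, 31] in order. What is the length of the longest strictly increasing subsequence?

7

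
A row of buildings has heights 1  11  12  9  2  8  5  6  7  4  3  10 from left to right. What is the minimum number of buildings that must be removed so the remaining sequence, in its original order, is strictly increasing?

Fewest deletions = n − (longest strictly increasing subsequence).
Patience tails:
1 → extends → [1]
11 → extends → [1, 11]
12 → extends → [1, 11, 12]
9 → replaces 11 → [1, 9, 12]
2 → replaces 9 → [1, 2, 12]
8 → replaces 12 → [1, 2, 8]
5 → replaces 8 → [1, 2, 5]
6 → extends → [1, 2, 5, 6]
7 → extends → [1, 2, 5, 6, 7]
4 → replaces 5 → [1, 2, 4, 6, 7]
3 → replaces 4 → [1, 2, 3, 6, 7]
10 → extends → [1, 2, 3, 6, 7, 10]
Longest strictly increasing subsequence has length 6, so deletions = 12 − 6 = 6.

6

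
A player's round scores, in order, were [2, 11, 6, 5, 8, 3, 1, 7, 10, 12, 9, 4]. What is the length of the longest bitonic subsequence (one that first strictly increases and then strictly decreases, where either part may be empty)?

inc[i] = longest strictly increasing subsequence ending at i; dec[i] = longest strictly decreasing subsequence starting at i:
i:      1  2  3  4  5  6  7  8  9 10 11 12
a[i]:   2 11  6  5  8  3  1  7 10 12  9  4
inc:    1  2  2  2  3  2  1  3  4  5  4  3
dec:    2  5  4  3  3  2  1  2  3  3  2  1
Best peak at i=10 (value 12): inc=5, dec=3, length 5+3−1 = 7.

7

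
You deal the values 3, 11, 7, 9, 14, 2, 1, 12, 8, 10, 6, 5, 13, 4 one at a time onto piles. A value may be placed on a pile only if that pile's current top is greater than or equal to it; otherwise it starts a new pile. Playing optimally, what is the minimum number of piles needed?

5

Place each on the leftmost legal pile:
3 → new pile 1 (tops now [3])
11 → new pile 2 (tops now [3, 11])
7 → pile 2 (tops now [3, 7])
9 → new pile 3 (tops now [3, 7, 9])
14 → new pile 4 (tops now [3, 7, 9, 14])
2 → pile 1 (tops now [2, 7, 9, 14])
1 → pile 1 (tops now [1, 7, 9, 14])
12 → pile 4 (tops now [1, 7, 9, 12])
8 → pile 3 (tops now [1, 7, 8, 12])
10 → pile 4 (tops now [1, 7, 8, 10])
6 → pile 2 (tops now [1, 6, 8, 10])
5 → pile 2 (tops now [1, 5, 8, 10])
13 → new pile 5 (tops now [1, 5, 8, 10, 13])
4 → pile 2 (tops now [1, 4, 8, 10, 13])
Five piles.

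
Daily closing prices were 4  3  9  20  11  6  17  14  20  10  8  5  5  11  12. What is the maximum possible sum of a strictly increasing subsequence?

61

Let S[i] be the best sum of a strictly increasing subsequence ending at i:
i:      1  2  3  4  5  6  7  8  9 10 11 12 13 14 15
a[i]:   4  3  9 20 11  6 17 14 20 10  8  5  5 11 12
S:      4  3 13 33 24 10 41 38 61 23 18  9  9 34 46
Maximum is 61 (e.g. 4 + 9 + 11 + 17 + 20).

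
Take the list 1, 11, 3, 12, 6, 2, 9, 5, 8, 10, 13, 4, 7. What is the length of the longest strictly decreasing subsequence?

4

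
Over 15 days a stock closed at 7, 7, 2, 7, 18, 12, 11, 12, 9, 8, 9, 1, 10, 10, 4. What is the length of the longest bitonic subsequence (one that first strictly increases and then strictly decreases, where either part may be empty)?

8

inc[i] = longest strictly increasing subsequence ending at i; dec[i] = longest strictly decreasing subsequence starting at i:
i:      1  2  3  4  5  6  7  8  9 10 11 12 13 14 15
a[i]:   7  7  2  7 18 12 11 12  9  8  9  1 10 10  4
inc:    1  1  1  2  3  3  3  4  3  3  4  1  5  5  2
dec:    3  3  2  2  6  5  4  4  3  2  2  1  2  2  1
Best peak at i=5 (value 18): inc=3, dec=6, length 3+6−1 = 8.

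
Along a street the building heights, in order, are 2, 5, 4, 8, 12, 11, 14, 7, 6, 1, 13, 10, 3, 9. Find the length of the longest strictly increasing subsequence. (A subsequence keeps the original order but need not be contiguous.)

Track the smallest tail for each achievable length (strict):
2 → extends → [2]
5 → extends → [2, 5]
4 → replaces 5 → [2, 4]
8 → extends → [2, 4, 8]
12 → extends → [2, 4, 8, 12]
11 → replaces 12 → [2, 4, 8, 11]
14 → extends → [2, 4, 8, 11, 14]
7 → replaces 8 → [2, 4, 7, 11, 14]
6 → replaces 7 → [2, 4, 6, 11, 14]
1 → replaces 2 → [1, 4, 6, 11, 14]
13 → replaces 14 → [1, 4, 6, 11, 13]
10 → replaces 11 → [1, 4, 6, 10, 13]
3 → replaces 4 → [1, 3, 6, 10, 13]
9 → replaces 10 → [1, 3, 6, 9, 13]
Five tails, so the longest strictly increasing subsequence has length 5 (e.g. 2, 5, 8, 12, 14).

5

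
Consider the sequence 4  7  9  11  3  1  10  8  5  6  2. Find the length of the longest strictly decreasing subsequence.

Let dp[i] be the longest strictly decreasing subsequence ending at i:
i:      1  2  3  4  5  6  7  8  9 10 11
a[i]:   4  7  9 11  3  1 10  8  5  6  2
dp:     1  1  1  1  2  3  2  3  4  4  5
Maximum is 5.

5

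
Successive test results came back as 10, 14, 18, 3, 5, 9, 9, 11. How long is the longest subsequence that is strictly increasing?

4

Let dp[i] be the length of the longest such subsequence ending at index i:
i:      1  2  3  4  5  6  7  8
a[i]:  10 14 18  3  5  9  9 11
dp:     1  2  3  1  2  3  3  4
Maximum dp value is 4.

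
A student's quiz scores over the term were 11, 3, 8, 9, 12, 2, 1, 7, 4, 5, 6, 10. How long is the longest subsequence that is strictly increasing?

Track the smallest tail for each achievable length (strict):
11 → extends → [11]
3 → replaces 11 → [3]
8 → extends → [3, 8]
9 → extends → [3, 8, 9]
12 → extends → [3, 8, 9, 12]
2 → replaces 3 → [2, 8, 9, 12]
1 → replaces 2 → [1, 8, 9, 12]
7 → replaces 8 → [1, 7, 9, 12]
4 → replaces 7 → [1, 4, 9, 12]
5 → replaces 9 → [1, 4, 5, 12]
6 → replaces 12 → [1, 4, 5, 6]
10 → extends → [1, 4, 5, 6, 10]
Five tails, so the longest strictly increasing subsequence has length 5 (e.g. 3, 4, 5, 6, 10).

5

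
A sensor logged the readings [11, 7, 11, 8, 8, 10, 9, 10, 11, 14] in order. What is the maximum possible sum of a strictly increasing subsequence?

59

Let S[i] be the best sum of a strictly increasing subsequence ending at i:
i:      1  2  3  4  5  6  7  8  9 10
a[i]:  11  7 11  8  8 10  9 10 11 14
S:     11  7 18 15 15 25 24 34 45 59
Maximum is 59 (e.g. 7 + 8 + 9 + 10 + 11 + 14).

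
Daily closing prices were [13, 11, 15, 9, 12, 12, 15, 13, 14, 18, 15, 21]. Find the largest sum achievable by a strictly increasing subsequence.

Let S[i] be the best sum of a strictly increasing subsequence ending at i:
i:      1  2  3  4  5  6  7  8  9 10 11 12
a[i]:  13 11 15  9 12 12 15 13 14 18 15 21
S:     13 11 28  9 23 23 38 36 50 68 65 89
Maximum is 89 (e.g. 11 + 12 + 13 + 14 + 18 + 21).

89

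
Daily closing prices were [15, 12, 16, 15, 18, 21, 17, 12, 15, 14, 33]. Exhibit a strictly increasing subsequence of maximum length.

15, 16, 18, 21, 33

Patience tails give the LIS length; then backtrack through the dp parents:
15 → extends → [15]
12 → replaces 15 → [12]
16 → extends → [12, 16]
15 → replaces 16 → [12, 15]
18 → extends → [12, 15, 18]
21 → extends → [12, 15, 18, 21]
17 → replaces 18 → [12, 15, 17, 21]
12 → already a tail → [12, 15, 17, 21]
15 → already a tail → [12, 15, 17, 21]
14 → replaces 15 → [12, 14, 17, 21]
33 → extends → [12, 14, 17, 21, 33]
Length 5; one witness is 15, 16, 18, 21, 33.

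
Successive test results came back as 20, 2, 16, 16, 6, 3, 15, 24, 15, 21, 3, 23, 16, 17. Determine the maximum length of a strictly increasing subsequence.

5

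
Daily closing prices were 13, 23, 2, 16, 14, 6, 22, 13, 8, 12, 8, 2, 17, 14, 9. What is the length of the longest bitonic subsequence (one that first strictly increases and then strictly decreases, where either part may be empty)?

8

inc[i] = longest strictly increasing subsequence ending at i; dec[i] = longest strictly decreasing subsequence starting at i:
i:      1  2  3  4  5  6  7  8  9 10 11 12 13 14 15
a[i]:  13 23  2 16 14  6 22 13  8 12  8  2 17 14  9
inc:    1  2  1  2  2  2  3  3  3  4  3  1  5  5  4
dec:    4  7  1  6  5  2  5  4  2  3  2  1  3  2  1
Best peak at i=2 (value 23): inc=2, dec=7, length 2+7−1 = 8.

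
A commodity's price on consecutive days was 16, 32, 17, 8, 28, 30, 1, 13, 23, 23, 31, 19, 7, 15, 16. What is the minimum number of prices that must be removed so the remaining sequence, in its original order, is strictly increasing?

10

Fewest deletions = n − (longest strictly increasing subsequence).
i:      1  2  3  4  5  6  7  8  9 10 11 12 13 14 15
a[i]:  16 32 17  8 28 30  1 13 23 23 31 19  7 15 16
dp:     1  2  2  1  3  4  1  2  3  3  5  3  2  3  4
max dp = 5, so deletions = 15 − 5 = 10.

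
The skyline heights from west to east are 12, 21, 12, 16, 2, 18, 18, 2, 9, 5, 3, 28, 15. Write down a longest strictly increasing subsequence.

Patience tails give the LIS length; then backtrack through the dp parents:
12 → extends → [12]
21 → extends → [12, 21]
12 → already a tail → [12, 21]
16 → replaces 21 → [12, 16]
2 → replaces 12 → [2, 16]
18 → extends → [2, 16, 18]
18 → already a tail → [2, 16, 18]
2 → already a tail → [2, 16, 18]
9 → replaces 16 → [2, 9, 18]
5 → replaces 9 → [2, 5, 18]
3 → replaces 5 → [2, 3, 18]
28 → extends → [2, 3, 18, 28]
15 → replaces 18 → [2, 3, 15, 28]
Length 4; one witness is 12, 16, 18, 28.

12, 16, 18, 28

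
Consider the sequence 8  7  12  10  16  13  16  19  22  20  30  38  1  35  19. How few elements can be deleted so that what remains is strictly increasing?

7

Fewest deletions = n − (longest strictly increasing subsequence).
Patience tails:
8 → extends → [8]
7 → replaces 8 → [7]
12 → extends → [7, 12]
10 → replaces 12 → [7, 10]
16 → extends → [7, 10, 16]
13 → replaces 16 → [7, 10, 13]
16 → extends → [7, 10, 13, 16]
19 → extends → [7, 10, 13, 16, 19]
22 → extends → [7, 10, 13, 16, 19, 22]
20 → replaces 22 → [7, 10, 13, 16, 19, 20]
30 → extends → [7, 10, 13, 16, 19, 20, 30]
38 → extends → [7, 10, 13, 16, 19, 20, 30, 38]
1 → replaces 7 → [1, 10, 13, 16, 19, 20, 30, 38]
35 → replaces 38 → [1, 10, 13, 16, 19, 20, 30, 35]
19 → already a tail → [1, 10, 13, 16, 19, 20, 30, 35]
Longest strictly increasing subsequence has length 8, so deletions = 15 − 8 = 7.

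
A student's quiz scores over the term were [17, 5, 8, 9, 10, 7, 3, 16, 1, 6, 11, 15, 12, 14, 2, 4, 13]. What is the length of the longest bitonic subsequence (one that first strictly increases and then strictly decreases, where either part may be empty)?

inc[i] = longest strictly increasing subsequence ending at i; dec[i] = longest strictly decreasing subsequence starting at i:
i:      1  2  3  4  5  6  7  8  9 10 11 12 13 14 15 16 17
a[i]:  17  5  8  9 10  7  3 16  1  6 11 15 12 14  2  4 13
inc:    1  1  2  3  4  2  1  5  1  2  5  6  6  7  2  3  7
dec:    5  3  4  4  4  3  2  4  1  2  2  3  2  2  1  1  1
Best peak at i=8 (value 16): inc=5, dec=4, length 5+4−1 = 8.

8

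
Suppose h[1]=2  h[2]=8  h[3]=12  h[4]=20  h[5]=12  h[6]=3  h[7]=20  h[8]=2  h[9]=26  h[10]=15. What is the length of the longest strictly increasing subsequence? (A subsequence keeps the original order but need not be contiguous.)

Track the smallest tail for each achievable length (strict):
2 → extends → [2]
8 → extends → [2, 8]
12 → extends → [2, 8, 12]
20 → extends → [2, 8, 12, 20]
12 → already a tail → [2, 8, 12, 20]
3 → replaces 8 → [2, 3, 12, 20]
20 → already a tail → [2, 3, 12, 20]
2 → already a tail → [2, 3, 12, 20]
26 → extends → [2, 3, 12, 20, 26]
15 → replaces 20 → [2, 3, 12, 15, 26]
Five tails, so the longest strictly increasing subsequence has length 5 (e.g. 2, 8, 12, 20, 26).

5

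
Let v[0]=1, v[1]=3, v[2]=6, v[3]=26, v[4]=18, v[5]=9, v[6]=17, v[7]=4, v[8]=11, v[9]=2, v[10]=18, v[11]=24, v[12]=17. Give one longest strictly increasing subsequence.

Patience tails give the LIS length; then backtrack through the dp parents:
1 → extends → [1]
3 → extends → [1, 3]
6 → extends → [1, 3, 6]
26 → extends → [1, 3, 6, 26]
18 → replaces 26 → [1, 3, 6, 18]
9 → replaces 18 → [1, 3, 6, 9]
17 → extends → [1, 3, 6, 9, 17]
4 → replaces 6 → [1, 3, 4, 9, 17]
11 → replaces 17 → [1, 3, 4, 9, 11]
2 → replaces 3 → [1, 2, 4, 9, 11]
18 → extends → [1, 2, 4, 9, 11, 18]
24 → extends → [1, 2, 4, 9, 11, 18, 24]
17 → replaces 18 → [1, 2, 4, 9, 11, 17, 24]
Length 7; one witness is 1, 3, 6, 9, 17, 18, 24.

1, 3, 6, 9, 17, 18, 24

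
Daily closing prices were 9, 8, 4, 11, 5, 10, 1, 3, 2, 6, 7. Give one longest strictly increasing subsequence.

4, 5, 6, 7

Patience tails give the LIS length; then backtrack through the dp parents:
9 → extends → [9]
8 → replaces 9 → [8]
4 → replaces 8 → [4]
11 → extends → [4, 11]
5 → replaces 11 → [4, 5]
10 → extends → [4, 5, 10]
1 → replaces 4 → [1, 5, 10]
3 → replaces 5 → [1, 3, 10]
2 → replaces 3 → [1, 2, 10]
6 → replaces 10 → [1, 2, 6]
7 → extends → [1, 2, 6, 7]
Length 4; one witness is 4, 5, 6, 7.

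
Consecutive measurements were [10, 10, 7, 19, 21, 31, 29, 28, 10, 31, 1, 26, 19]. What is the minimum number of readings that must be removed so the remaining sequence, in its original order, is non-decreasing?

7

Fewest deletions = n − (longest non-decreasing subsequence).
Patience tails:
10 → extends → [10]
10 → extends → [10, 10]
7 → replaces 10 → [7, 10]
19 → extends → [7, 10, 19]
21 → extends → [7, 10, 19, 21]
31 → extends → [7, 10, 19, 21, 31]
29 → replaces 31 → [7, 10, 19, 21, 29]
28 → replaces 29 → [7, 10, 19, 21, 28]
10 → replaces 19 → [7, 10, 10, 21, 28]
31 → extends → [7, 10, 10, 21, 28, 31]
1 → replaces 7 → [1, 10, 10, 21, 28, 31]
26 → replaces 28 → [1, 10, 10, 21, 26, 31]
19 → replaces 21 → [1, 10, 10, 19, 26, 31]
Longest non-decreasing subsequence has length 6, so deletions = 13 − 6 = 7.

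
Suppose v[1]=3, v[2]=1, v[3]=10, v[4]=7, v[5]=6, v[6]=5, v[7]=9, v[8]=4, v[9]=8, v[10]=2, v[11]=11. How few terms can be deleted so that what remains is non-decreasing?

7

Fewest deletions = n − (longest non-decreasing subsequence).
Patience tails:
3 → extends → [3]
1 → replaces 3 → [1]
10 → extends → [1, 10]
7 → replaces 10 → [1, 7]
6 → replaces 7 → [1, 6]
5 → replaces 6 → [1, 5]
9 → extends → [1, 5, 9]
4 → replaces 5 → [1, 4, 9]
8 → replaces 9 → [1, 4, 8]
2 → replaces 4 → [1, 2, 8]
11 → extends → [1, 2, 8, 11]
Longest non-decreasing subsequence has length 4, so deletions = 11 − 4 = 7.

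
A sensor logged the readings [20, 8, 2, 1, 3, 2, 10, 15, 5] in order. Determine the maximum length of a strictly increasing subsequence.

4

Track the smallest tail for each achievable length (strict):
20 → extends → [20]
8 → replaces 20 → [8]
2 → replaces 8 → [2]
1 → replaces 2 → [1]
3 → extends → [1, 3]
2 → replaces 3 → [1, 2]
10 → extends → [1, 2, 10]
15 → extends → [1, 2, 10, 15]
5 → replaces 10 → [1, 2, 5, 15]
Four tails, so the longest strictly increasing subsequence has length 4 (e.g. 2, 3, 10, 15).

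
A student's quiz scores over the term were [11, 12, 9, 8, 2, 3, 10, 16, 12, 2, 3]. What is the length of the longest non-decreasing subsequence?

4

Track the smallest tail for each achievable length (allowing ties):
11 → extends → [11]
12 → extends → [11, 12]
9 → replaces 11 → [9, 12]
8 → replaces 9 → [8, 12]
2 → replaces 8 → [2, 12]
3 → replaces 12 → [2, 3]
10 → extends → [2, 3, 10]
16 → extends → [2, 3, 10, 16]
12 → replaces 16 → [2, 3, 10, 12]
2 → replaces 3 → [2, 2, 10, 12]
3 → replaces 10 → [2, 2, 3, 12]
Four tails, so the longest non-decreasing subsequence has length 4 (e.g. 2, 3, 10, 16).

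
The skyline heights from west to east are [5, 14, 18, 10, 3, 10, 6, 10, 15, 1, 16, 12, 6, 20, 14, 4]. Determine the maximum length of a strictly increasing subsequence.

Track the smallest tail for each achievable length (strict):
5 → extends → [5]
14 → extends → [5, 14]
18 → extends → [5, 14, 18]
10 → replaces 14 → [5, 10, 18]
3 → replaces 5 → [3, 10, 18]
10 → already a tail → [3, 10, 18]
6 → replaces 10 → [3, 6, 18]
10 → replaces 18 → [3, 6, 10]
15 → extends → [3, 6, 10, 15]
1 → replaces 3 → [1, 6, 10, 15]
16 → extends → [1, 6, 10, 15, 16]
12 → replaces 15 → [1, 6, 10, 12, 16]
6 → already a tail → [1, 6, 10, 12, 16]
20 → extends → [1, 6, 10, 12, 16, 20]
14 → replaces 16 → [1, 6, 10, 12, 14, 20]
4 → replaces 6 → [1, 4, 10, 12, 14, 20]
Six tails, so the longest strictly increasing subsequence has length 6 (e.g. 5, 6, 10, 15, 16, 20).

6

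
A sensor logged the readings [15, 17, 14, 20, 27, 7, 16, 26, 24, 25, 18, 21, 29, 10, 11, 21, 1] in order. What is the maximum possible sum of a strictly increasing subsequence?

130

Let S[i] be the best sum of a strictly increasing subsequence ending at i:
i:       1   2   3   4   5   6   7   8   9  10  11  12  13  14  15  16  17
a[i]:   15  17  14  20  27   7  16  26  24  25  18  21  29  10  11  21   1
S:      15  32  14  52  79   7  31  78  76 101  50  73 130  17  28  73   1
Maximum is 130 (e.g. 15 + 17 + 20 + 24 + 25 + 29).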